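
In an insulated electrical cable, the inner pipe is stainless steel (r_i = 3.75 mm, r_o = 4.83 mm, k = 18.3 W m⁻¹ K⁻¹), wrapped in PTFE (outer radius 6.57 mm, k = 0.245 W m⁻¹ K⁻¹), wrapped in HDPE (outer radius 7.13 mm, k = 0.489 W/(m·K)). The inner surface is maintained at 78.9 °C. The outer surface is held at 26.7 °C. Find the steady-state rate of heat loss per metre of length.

Q' = 228 W/m

Treat each layer as a resistance in series:
  R'_stainless steel = ln(0.00483/0.00375)/(2πk) = 0.2531/(2π·18.3) = 0.002201 m·K/W
  R'_PTFE = ln(0.00657/0.00483)/(2πk) = 0.3077/(2π·0.245) = 0.1999 m·K/W
  R'_HDPE = ln(0.00713/0.00657)/(2πk) = 0.08180/(2π·0.489) = 0.02662 m·K/W
ΣR = 0.002201 + 0.1999 + 0.02662 = 0.2287 m·K/W
Q' = ΔT/ΣR = (78.9 °C − 26.7 °C)/0.2287 = 228 W/m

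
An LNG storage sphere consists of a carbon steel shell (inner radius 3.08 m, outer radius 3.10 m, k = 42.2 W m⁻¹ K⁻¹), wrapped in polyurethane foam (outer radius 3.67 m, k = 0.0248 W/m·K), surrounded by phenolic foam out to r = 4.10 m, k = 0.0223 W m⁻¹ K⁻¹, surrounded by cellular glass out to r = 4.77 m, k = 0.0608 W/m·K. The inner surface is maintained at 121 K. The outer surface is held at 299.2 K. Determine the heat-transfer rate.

Q = 579 W

Resistance network (inner→outer):
  R_carbon steel = (1/3.08 − 1/3.10)/(4πk) = 0.002095/(4π·42.2) = 3.950×10^-6 K/W
  R_polyurethane foam = (1/3.10 − 1/3.67)/(4πk) = 0.05010/(4π·0.0248) = 0.1608 K/W
  R_phenolic foam = (1/3.67 − 1/4.10)/(4πk) = 0.02858/(4π·0.0223) = 0.1020 K/W
  R_cellular glass = (1/4.10 − 1/4.77)/(4πk) = 0.03426/(4π·0.0608) = 0.04484 K/W
ΣR = 3.950×10^-6 + 0.1608 + 0.1020 + 0.04484 = 0.3076 K/W
Q = ΔT/ΣR = (121 K − 299.2 K)/0.3076 = -579 W
(Negative Q ⇒ heat flows inward; heat gain = 579 W.)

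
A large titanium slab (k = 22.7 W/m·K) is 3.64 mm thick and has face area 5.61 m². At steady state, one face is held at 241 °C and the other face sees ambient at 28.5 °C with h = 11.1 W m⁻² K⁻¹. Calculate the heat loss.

Q = 13.2 kW

Treat each layer as a resistance in series:
  R_titanium = L/(kA) = 0.00364/(22.7·5.61) = 2.858×10^-5 K/W
  R_conv,out = 1/(hA) = 1/(11.1·5.61) = 0.01606 K/W
ΣR = 2.858×10^-5 + 0.01606 = 0.01609 K/W
Q = ΔT/ΣR = (241 °C − 28.5 °C)/0.01609 = 13200 W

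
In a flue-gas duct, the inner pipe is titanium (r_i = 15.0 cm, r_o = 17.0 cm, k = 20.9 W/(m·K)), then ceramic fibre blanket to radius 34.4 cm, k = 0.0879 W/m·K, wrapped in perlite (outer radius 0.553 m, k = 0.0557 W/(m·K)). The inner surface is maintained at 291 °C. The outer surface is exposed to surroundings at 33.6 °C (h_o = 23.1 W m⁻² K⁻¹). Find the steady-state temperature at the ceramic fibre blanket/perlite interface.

Resistance network (inner→outer):
  R'_titanium = ln(0.170/0.150)/(2πk) = 0.1252/(2π·20.9) = 9.531×10^-4 m·K/W
  R'_ceramic fibre blanket = ln(0.344/0.170)/(2πk) = 0.7048/(2π·0.0879) = 1.276 m·K/W
  R'_perlite = ln(0.553/0.344)/(2πk) = 0.4747/(2π·0.0557) = 1.356 m·K/W
  R'_conv,out = 1/(2πr h) = 1/(2π·0.553·23.1) = 0.01246 m·K/W
ΣR = 9.531×10^-4 + 1.276 + 1.356 + 0.01246 = 2.645 m·K/W
Q' = ΔT/ΣR = (291 °C − 33.6 °C)/2.645 = 97.32 W/m
From the inner boundary to the ceramic fibre blanket/perlite interface, ΣR_partial = 1.277 m·K/W.
T_interface = T_in − Q'·ΣR_partial = 291 °C − (97.32)(1.277) = 167 °C

T = 167 °C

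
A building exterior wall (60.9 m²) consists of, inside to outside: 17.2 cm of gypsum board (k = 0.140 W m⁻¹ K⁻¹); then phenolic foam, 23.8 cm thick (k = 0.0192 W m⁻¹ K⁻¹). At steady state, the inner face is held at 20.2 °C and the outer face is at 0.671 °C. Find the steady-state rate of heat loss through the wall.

Treat each layer as a resistance in series:
  R_gypsum board = L/(kA) = 0.172/(0.140·60.9) = 0.02017 K/W
  R_phenolic foam = L/(kA) = 0.238/(0.0192·60.9) = 0.2035 K/W
ΣR = 0.02017 + 0.2035 = 0.2237 K/W
Q = ΔT/ΣR = (20.2 °C − 0.671 °C)/0.2237 = 87.3 W

Q = 87.3 W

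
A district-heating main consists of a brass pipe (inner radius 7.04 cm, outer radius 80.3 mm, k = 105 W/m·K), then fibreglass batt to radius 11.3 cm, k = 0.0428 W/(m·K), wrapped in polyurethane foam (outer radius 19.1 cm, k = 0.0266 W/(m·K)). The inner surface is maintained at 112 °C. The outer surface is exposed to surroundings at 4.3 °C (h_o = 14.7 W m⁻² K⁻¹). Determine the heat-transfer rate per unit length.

Resistance network (inner→outer):
  R'_brass = ln(0.0803/0.0704)/(2πk) = 0.1316/(2π·105) = 1.994×10^-4 m·K/W
  R'_fibreglass batt = ln(0.113/0.0803)/(2πk) = 0.3416/(2π·0.0428) = 1.270 m·K/W
  R'_polyurethane foam = ln(0.191/0.113)/(2πk) = 0.5249/(2π·0.0266) = 3.141 m·K/W
  R'_conv,out = 1/(2πr h) = 1/(2π·0.191·14.7) = 0.05669 m·K/W
ΣR = 1.994×10^-4 + 1.270 + 3.141 + 0.05669 = 4.468 m·K/W
Q' = ΔT/ΣR = (112 °C − 4.3 °C)/4.468 = 24.1 W/m

Q' = 24.1 W/m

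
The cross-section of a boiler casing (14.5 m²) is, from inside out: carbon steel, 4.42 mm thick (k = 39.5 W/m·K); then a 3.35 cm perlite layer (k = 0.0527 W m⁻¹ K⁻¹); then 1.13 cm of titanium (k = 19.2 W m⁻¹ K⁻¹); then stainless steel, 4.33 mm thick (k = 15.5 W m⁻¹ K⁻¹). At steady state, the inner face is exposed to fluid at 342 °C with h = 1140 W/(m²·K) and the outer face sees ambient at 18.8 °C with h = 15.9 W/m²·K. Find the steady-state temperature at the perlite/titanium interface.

Resistance network (inner→outer):
  R_conv,in = 1/(hA) = 1/(1140·14.5) = 6.050×10^-5 K/W
  R_carbon steel = L/(kA) = 0.00442/(39.5·14.5) = 7.717×10^-6 K/W
  R_perlite = L/(kA) = 0.0335/(0.0527·14.5) = 0.04384 K/W
  R_titanium = L/(kA) = 0.0113/(19.2·14.5) = 4.059×10^-5 K/W
  R_stainless steel = L/(kA) = 0.00433/(15.5·14.5) = 1.927×10^-5 K/W
  R_conv,out = 1/(hA) = 1/(15.9·14.5) = 0.004337 K/W
ΣR = 6.050×10^-5 + 7.717×10^-6 + 0.04384 + 4.059×10^-5 + 1.927×10^-5 + 0.004337 = 0.04831 K/W
Q = ΔT/ΣR = (342 °C − 18.8 °C)/0.04831 = 6690 W
From the inner boundary to the perlite/titanium interface, ΣR_partial = 0.04391 K/W.
T_interface = T_in − Q·ΣR_partial = 342 °C − (6690)(0.04391) = 48.2 °C

T = 48.2 °C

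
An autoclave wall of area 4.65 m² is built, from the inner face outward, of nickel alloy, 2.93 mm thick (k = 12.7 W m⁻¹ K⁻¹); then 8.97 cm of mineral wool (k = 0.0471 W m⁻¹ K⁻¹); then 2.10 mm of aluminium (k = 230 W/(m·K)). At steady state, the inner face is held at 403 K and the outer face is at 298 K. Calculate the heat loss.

Series thermal resistances, inner to outer:
  R_nickel alloy = L/(kA) = 0.00293/(12.7·4.65) = 4.961×10^-5 K/W
  R_mineral wool = L/(kA) = 0.0897/(0.0471·4.65) = 0.4096 K/W
  R_aluminium = L/(kA) = 0.00210/(230·4.65) = 1.964×10^-6 K/W
ΣR = 4.961×10^-5 + 0.4096 + 1.964×10^-6 = 0.4097 K/W
Q = ΔT/ΣR = (403 K − 298 K)/0.4097 = 256 W

Q = 256 W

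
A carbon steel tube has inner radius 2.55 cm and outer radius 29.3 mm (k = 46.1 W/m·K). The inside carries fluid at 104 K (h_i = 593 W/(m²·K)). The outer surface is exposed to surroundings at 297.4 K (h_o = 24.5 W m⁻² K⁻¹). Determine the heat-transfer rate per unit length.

Q' = 831 W/m

Series thermal resistances, inner to outer:
  R'_conv,in = 1/(2πr h) = 1/(2π·0.0255·593) = 0.01053 m·K/W
  R'_carbon steel = ln(0.0293/0.0255)/(2πk) = 0.1389/(2π·46.1) = 4.796×10^-4 m·K/W
  R'_conv,out = 1/(2πr h) = 1/(2π·0.0293·24.5) = 0.2217 m·K/W
ΣR = 0.01053 + 4.796×10^-4 + 0.2217 = 0.2327 m·K/W
Q' = ΔT/ΣR = (104 K − 297.4 K)/0.2327 = -831 W/m
(Negative Q' ⇒ heat flows inward; heat gain = 831 W/m.)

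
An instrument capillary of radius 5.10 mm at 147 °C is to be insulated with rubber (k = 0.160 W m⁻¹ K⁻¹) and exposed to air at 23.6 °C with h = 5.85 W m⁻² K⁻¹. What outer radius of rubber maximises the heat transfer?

r_cr = 2.74 cm

For a cylinder, r_cr = k_ins/h = 0.160/5.85 = 0.0274 m = 2.74 cm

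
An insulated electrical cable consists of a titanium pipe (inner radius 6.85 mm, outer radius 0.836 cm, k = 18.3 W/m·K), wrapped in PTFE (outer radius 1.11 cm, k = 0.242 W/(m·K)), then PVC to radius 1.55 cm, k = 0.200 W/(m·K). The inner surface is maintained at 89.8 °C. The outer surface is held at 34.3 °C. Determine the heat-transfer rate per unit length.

Q' = 122 W/m

Resistance network (inner→outer):
  R'_titanium = ln(0.00836/0.00685)/(2πk) = 0.1992/(2π·18.3) = 0.001733 m·K/W
  R'_PTFE = ln(0.0111/0.00836)/(2πk) = 0.2835/(2π·0.242) = 0.1864 m·K/W
  R'_PVC = ln(0.0155/0.0111)/(2πk) = 0.3339/(2π·0.200) = 0.2657 m·K/W
ΣR = 0.001733 + 0.1864 + 0.2657 = 0.4538 m·K/W
Q' = ΔT/ΣR = (89.8 °C − 34.3 °C)/0.4538 = 122 W/m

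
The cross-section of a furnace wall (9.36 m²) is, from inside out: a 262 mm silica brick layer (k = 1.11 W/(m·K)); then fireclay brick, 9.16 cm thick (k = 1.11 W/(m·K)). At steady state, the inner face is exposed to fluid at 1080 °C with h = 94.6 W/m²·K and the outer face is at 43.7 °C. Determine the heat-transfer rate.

Q = 29500 W

Resistance network (inner→outer):
  R_conv,in = 1/(hA) = 1/(94.6·9.36) = 0.001129 K/W
  R_silica brick = L/(kA) = 0.262/(1.11·9.36) = 0.02522 K/W
  R_fireclay brick = L/(kA) = 0.0916/(1.11·9.36) = 0.008817 K/W
ΣR = 0.001129 + 0.02522 + 0.008817 = 0.03517 K/W
Q = ΔT/ΣR = (1080 °C − 43.7 °C)/0.03517 = 29500 W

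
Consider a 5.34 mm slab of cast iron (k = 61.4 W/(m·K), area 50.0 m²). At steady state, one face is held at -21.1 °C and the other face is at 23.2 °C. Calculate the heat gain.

Q = 25500 kW

Q = kA·ΔT/L = 61.4 × 50.0 × |-21.1 °C − 23.2 °C| / 0.00534 = 2.55×10^7 W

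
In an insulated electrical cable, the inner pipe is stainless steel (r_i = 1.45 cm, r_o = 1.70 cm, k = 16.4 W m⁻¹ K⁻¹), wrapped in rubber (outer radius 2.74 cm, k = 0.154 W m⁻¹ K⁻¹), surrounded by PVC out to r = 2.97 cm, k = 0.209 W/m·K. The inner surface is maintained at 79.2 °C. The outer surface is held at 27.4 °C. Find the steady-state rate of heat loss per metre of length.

Series thermal resistances, inner to outer:
  R'_stainless steel = ln(0.0170/0.0145)/(2πk) = 0.1591/(2π·16.4) = 0.001544 m·K/W
  R'_rubber = ln(0.0274/0.0170)/(2πk) = 0.4773/(2π·0.154) = 0.4933 m·K/W
  R'_PVC = ln(0.0297/0.0274)/(2πk) = 0.08060/(2π·0.209) = 0.06138 m·K/W
ΣR = 0.001544 + 0.4933 + 0.06138 = 0.5562 m·K/W
Q' = ΔT/ΣR = (79.2 °C − 27.4 °C)/0.5562 = 93.1 W/m

Q' = 93.1 W/m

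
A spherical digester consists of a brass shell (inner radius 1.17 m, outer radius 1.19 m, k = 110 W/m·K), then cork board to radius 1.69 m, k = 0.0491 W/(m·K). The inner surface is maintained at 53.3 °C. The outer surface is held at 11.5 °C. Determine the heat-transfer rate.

Q = 104 W

Treat each layer as a resistance in series:
  R_brass = (1/1.17 − 1/1.19)/(4πk) = 0.01436/(4π·110) = 1.039×10^-5 K/W
  R_cork board = (1/1.19 − 1/1.69)/(4πk) = 0.2486/(4π·0.0491) = 0.4029 K/W
ΣR = 1.039×10^-5 + 0.4029 = 0.4029 K/W
Q = ΔT/ΣR = (53.3 °C − 11.5 °C)/0.4029 = 104 W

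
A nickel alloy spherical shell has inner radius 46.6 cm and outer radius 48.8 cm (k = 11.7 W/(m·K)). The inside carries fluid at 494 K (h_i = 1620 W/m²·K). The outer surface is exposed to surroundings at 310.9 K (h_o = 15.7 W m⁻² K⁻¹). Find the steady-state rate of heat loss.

Q = 8260 W

Resistance network (inner→outer):
  R_conv,in = 1/(4πr²h) = 1/(4π·0.466²·1620) = 2.262×10^-4 K/W
  R_nickel alloy = (1/0.466 − 1/0.488)/(4πk) = 0.09674/(4π·11.7) = 6.580×10^-4 K/W
  R_conv,out = 1/(4πr²h) = 1/(4π·0.488²·15.7) = 0.02128 K/W
ΣR = 2.262×10^-4 + 6.580×10^-4 + 0.02128 = 0.02216 K/W
Q = ΔT/ΣR = (494 K − 310.9 K)/0.02216 = 8260 W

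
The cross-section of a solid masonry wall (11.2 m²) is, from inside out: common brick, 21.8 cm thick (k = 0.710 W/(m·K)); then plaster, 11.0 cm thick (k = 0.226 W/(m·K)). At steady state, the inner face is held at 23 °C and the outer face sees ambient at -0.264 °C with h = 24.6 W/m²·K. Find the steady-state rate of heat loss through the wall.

Q = 312 W

Resistance network (inner→outer):
  R_common brick = L/(kA) = 0.218/(0.710·11.2) = 0.02741 K/W
  R_plaster = L/(kA) = 0.110/(0.226·11.2) = 0.04346 K/W
  R_conv,out = 1/(hA) = 1/(24.6·11.2) = 0.003630 K/W
ΣR = 0.02741 + 0.04346 + 0.003630 = 0.07450 K/W
Q = ΔT/ΣR = (23 °C − -0.264 °C)/0.07450 = 312 W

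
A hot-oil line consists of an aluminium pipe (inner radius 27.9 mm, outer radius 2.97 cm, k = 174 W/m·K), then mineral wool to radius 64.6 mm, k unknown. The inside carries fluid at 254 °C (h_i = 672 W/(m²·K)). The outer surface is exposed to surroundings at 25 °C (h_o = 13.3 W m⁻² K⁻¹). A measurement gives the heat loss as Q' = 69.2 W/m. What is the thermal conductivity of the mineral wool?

k = 0.0397 W/m·K

ΣR = ΔT/Q' = |254 − 25|/69.2 = 3.309 m·K/W
Known resistances:
  R'_conv,in = 1/(2πr h) = 1/(2π·0.0279·672) = 0.008489 m·K/W
  R'_aluminium = ln(0.0297/0.0279)/(2πk) = 0.06252/(2π·174) = 5.719×10^-5 m·K/W
  R'_conv,out = 1/(2πr h) = 1/(2π·0.0646·13.3) = 0.1852 m·K/W
R_mineral wool = ΣR − ΣR_known = 3.309 − 0.1937 = 3.115 m·K/W
ln(r₂/r₁)/(2πk) = 3.115 ⇒ k = 0.7771/(2π·3.115) = 0.0397 W/m·K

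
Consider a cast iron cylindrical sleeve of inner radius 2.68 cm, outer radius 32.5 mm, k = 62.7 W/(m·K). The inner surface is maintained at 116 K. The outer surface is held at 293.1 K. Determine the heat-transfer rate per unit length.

Q' = 362 kW/m

Q' = 2πk·ΔT/ln(r₂/r₁) = 2π × 62.7 × 177.1 / ln(0.0325/0.0268) = 3.62×10^5 W/m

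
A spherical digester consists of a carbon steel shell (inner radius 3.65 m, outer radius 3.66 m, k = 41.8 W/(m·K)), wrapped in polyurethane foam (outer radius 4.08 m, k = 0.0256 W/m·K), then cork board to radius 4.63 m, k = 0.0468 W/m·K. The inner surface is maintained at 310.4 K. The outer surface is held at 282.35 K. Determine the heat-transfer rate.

Q = 205 W

Series thermal resistances, inner to outer:
  R_carbon steel = (1/3.65 − 1/3.66)/(4πk) = 7.486×10^-4/(4π·41.8) = 1.425×10^-6 K/W
  R_polyurethane foam = (1/3.66 − 1/4.08)/(4πk) = 0.02813/(4π·0.0256) = 0.08743 K/W
  R_cork board = (1/4.08 − 1/4.63)/(4πk) = 0.02912/(4π·0.0468) = 0.04951 K/W
ΣR = 1.425×10^-6 + 0.08743 + 0.04951 = 0.1369 K/W
Q = ΔT/ΣR = (310.4 K − 282.35 K)/0.1369 = 205 W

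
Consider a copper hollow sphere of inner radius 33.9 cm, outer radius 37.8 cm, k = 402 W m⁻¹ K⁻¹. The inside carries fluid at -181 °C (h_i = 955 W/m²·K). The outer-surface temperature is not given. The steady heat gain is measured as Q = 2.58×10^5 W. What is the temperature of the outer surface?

Sum the resistances:
  R_conv,in = 1/(4πr²h) = 1/(4π·0.339²·955) = 7.251×10^-4 K/W
  R_copper = (1/0.339 − 1/0.378)/(4πk) = 0.3043/(4π·402) = 6.025×10^-5 K/W
ΣR = 7.853×10^-4 K/W
ΔT = Q·ΣR = 2.58×10^5 × 7.853×10^-4 = 202.6 K
Heat flows inward, so T_out = T_in + ΔT = -181 + 202.6 = 21.6 °C

T_out = 21.6 °C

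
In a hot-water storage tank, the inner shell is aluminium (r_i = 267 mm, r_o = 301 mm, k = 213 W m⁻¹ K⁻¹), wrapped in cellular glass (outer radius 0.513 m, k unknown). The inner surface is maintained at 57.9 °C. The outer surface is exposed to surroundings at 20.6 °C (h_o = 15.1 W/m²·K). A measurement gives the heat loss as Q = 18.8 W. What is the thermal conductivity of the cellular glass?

k = 0.0556 W/m·K

ΣR = ΔT/Q = |57.9 − 20.6|/18.8 = 1.984 K/W
Known resistances:
  R_aluminium = (1/0.267 − 1/0.301)/(4πk) = 0.4231/(4π·213) = 1.581×10^-4 K/W
  R_conv,out = 1/(4πr²h) = 1/(4π·0.513²·15.1) = 0.02003 K/W
R_cellular glass = ΣR − ΣR_known = 1.984 − 0.02019 = 1.964 K/W
(1/r₁−1/r₂)/(4πk) = 1.964 ⇒ k = 1.373/(4π·1.964) = 0.0556 W/m·K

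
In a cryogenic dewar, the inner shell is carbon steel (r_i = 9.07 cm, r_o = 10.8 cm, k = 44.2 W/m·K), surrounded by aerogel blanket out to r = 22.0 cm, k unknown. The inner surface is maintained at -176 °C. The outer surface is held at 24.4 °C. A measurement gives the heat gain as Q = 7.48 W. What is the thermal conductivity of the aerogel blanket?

k = 0.0140 W/m·K

ΣR = ΔT/Q = |-176 − 24.4|/7.48 = 26.79 K/W
Known resistances:
  R_carbon steel = (1/0.0907 − 1/0.108)/(4πk) = 1.766/(4π·44.2) = 0.003180 K/W
R_aerogel blanket = ΣR − ΣR_known = 26.79 − 0.003180 = 26.79 K/W
(1/r₁−1/r₂)/(4πk) = 26.79 ⇒ k = 4.714/(4π·26.79) = 0.0140 W/m·K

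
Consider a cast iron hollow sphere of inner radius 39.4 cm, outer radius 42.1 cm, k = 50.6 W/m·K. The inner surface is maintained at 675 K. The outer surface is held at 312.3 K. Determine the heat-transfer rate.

Q = 4πk·ΔT/(1/r₁ − 1/r₂) = 4π × 50.6 × 362.7 / (1/0.394 − 1/0.421) = 1.42×10^6 W

Q = 1.42×10^6 W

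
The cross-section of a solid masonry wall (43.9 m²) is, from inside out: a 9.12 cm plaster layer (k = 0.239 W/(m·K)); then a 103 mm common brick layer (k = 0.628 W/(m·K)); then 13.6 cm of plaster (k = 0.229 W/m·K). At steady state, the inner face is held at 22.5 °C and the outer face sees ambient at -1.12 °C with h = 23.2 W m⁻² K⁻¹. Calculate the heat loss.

Treat each layer as a resistance in series:
  R_plaster = L/(kA) = 0.0912/(0.239·43.9) = 0.008692 K/W
  R_common brick = L/(kA) = 0.103/(0.628·43.9) = 0.003736 K/W
  R_plaster = L/(kA) = 0.136/(0.229·43.9) = 0.01353 K/W
  R_conv,out = 1/(hA) = 1/(23.2·43.9) = 9.819×10^-4 K/W
ΣR = 0.008692 + 0.003736 + 0.01353 + 9.819×10^-4 = 0.02694 K/W
Q = ΔT/ΣR = (22.5 °C − -1.12 °C)/0.02694 = 877 W

Q = 877 W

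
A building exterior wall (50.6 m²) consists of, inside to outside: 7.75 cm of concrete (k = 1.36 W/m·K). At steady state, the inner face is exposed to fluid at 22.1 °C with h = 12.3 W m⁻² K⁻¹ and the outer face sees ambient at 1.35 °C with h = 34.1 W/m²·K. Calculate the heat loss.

Treat each layer as a resistance in series:
  R_conv,in = 1/(hA) = 1/(12.3·50.6) = 0.001607 K/W
  R_concrete = L/(kA) = 0.0775/(1.36·50.6) = 0.001126 K/W
  R_conv,out = 1/(hA) = 1/(34.1·50.6) = 5.796×10^-4 K/W
ΣR = 0.001607 + 0.001126 + 5.796×10^-4 = 0.003313 K/W
Q = ΔT/ΣR = (22.1 °C − 1.35 °C)/0.003313 = 6260 W

Q = 6260 W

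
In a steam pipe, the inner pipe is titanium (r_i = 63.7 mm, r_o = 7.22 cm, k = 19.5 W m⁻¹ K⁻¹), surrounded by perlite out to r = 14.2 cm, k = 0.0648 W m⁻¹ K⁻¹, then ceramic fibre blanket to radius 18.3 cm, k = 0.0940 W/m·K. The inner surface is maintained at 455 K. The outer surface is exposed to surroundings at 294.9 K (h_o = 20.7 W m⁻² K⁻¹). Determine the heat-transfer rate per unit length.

Resistance network (inner→outer):
  R'_titanium = ln(0.0722/0.0637)/(2πk) = 0.1253/(2π·19.5) = 0.001022 m·K/W
  R'_perlite = ln(0.142/0.0722)/(2πk) = 0.6764/(2π·0.0648) = 1.661 m·K/W
  R'_ceramic fibre blanket = ln(0.183/0.142)/(2πk) = 0.2537/(2π·0.0940) = 0.4295 m·K/W
  R'_conv,out = 1/(2πr h) = 1/(2π·0.183·20.7) = 0.04201 m·K/W
ΣR = 0.001022 + 1.661 + 0.4295 + 0.04201 = 2.134 m·K/W
Q' = ΔT/ΣR = (455 K − 294.9 K)/2.134 = 75.0 W/m

Q' = 75.0 W/m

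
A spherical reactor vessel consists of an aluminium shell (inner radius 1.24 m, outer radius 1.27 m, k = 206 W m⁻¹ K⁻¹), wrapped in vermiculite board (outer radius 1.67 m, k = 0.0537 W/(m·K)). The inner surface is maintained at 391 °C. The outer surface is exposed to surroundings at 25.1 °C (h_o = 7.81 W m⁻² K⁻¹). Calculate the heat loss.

Q = 1290 W

Series thermal resistances, inner to outer:
  R_aluminium = (1/1.24 − 1/1.27)/(4πk) = 0.01905/(4π·206) = 7.359×10^-6 K/W
  R_vermiculite board = (1/1.27 − 1/1.67)/(4πk) = 0.1886/(4π·0.0537) = 0.2795 K/W
  R_conv,out = 1/(4πr²h) = 1/(4π·1.67²·7.81) = 0.003653 K/W
ΣR = 7.359×10^-6 + 0.2795 + 0.003653 = 0.2832 K/W
Q = ΔT/ΣR = (391 °C − 25.1 °C)/0.2832 = 1290 W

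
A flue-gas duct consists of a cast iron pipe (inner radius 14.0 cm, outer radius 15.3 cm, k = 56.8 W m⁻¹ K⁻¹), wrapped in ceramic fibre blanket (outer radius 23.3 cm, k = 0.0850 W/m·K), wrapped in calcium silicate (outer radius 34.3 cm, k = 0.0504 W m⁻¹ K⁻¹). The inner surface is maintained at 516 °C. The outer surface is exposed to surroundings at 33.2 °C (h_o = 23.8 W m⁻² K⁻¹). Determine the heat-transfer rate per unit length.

Q' = 238 W/m

Treat each layer as a resistance in series:
  R'_cast iron = ln(0.153/0.140)/(2πk) = 0.08880/(2π·56.8) = 2.488×10^-4 m·K/W
  R'_ceramic fibre blanket = ln(0.233/0.153)/(2πk) = 0.4206/(2π·0.0850) = 0.7875 m·K/W
  R'_calcium silicate = ln(0.343/0.233)/(2πk) = 0.3867/(2π·0.0504) = 1.221 m·K/W
  R'_conv,out = 1/(2πr h) = 1/(2π·0.343·23.8) = 0.01950 m·K/W
ΣR = 2.488×10^-4 + 0.7875 + 1.221 + 0.01950 = 2.028 m·K/W
Q' = ΔT/ΣR = (516 °C − 33.2 °C)/2.028 = 238 W/m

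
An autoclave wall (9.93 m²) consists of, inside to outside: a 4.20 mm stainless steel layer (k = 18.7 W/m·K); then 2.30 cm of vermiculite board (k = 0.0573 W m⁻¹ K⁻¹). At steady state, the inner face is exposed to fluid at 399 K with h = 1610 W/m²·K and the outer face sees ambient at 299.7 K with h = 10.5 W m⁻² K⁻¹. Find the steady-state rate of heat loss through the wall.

Q = 1980 W

Treat each layer as a resistance in series:
  R_conv,in = 1/(hA) = 1/(1610·9.93) = 6.255×10^-5 K/W
  R_stainless steel = L/(kA) = 0.00420/(18.7·9.93) = 2.262×10^-5 K/W
  R_vermiculite board = L/(kA) = 0.0230/(0.0573·9.93) = 0.04042 K/W
  R_conv,out = 1/(hA) = 1/(10.5·9.93) = 0.009591 K/W
ΣR = 6.255×10^-5 + 2.262×10^-5 + 0.04042 + 0.009591 = 0.05010 K/W
Q = ΔT/ΣR = (399 K − 299.7 K)/0.05010 = 1980 W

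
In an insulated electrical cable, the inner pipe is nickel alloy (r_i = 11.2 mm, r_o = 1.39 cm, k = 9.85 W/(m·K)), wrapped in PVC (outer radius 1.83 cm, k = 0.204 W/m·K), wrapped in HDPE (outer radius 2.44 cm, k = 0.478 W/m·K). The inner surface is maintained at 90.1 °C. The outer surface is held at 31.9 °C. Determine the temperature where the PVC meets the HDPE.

T = 49.7 °C

Treat each layer as a resistance in series:
  R'_nickel alloy = ln(0.0139/0.0112)/(2πk) = 0.2160/(2π·9.85) = 0.003490 m·K/W
  R'_PVC = ln(0.0183/0.0139)/(2πk) = 0.2750/(2π·0.204) = 0.2146 m·K/W
  R'_HDPE = ln(0.0244/0.0183)/(2πk) = 0.2877/(2π·0.478) = 0.09579 m·K/W
ΣR = 0.003490 + 0.2146 + 0.09579 = 0.3139 m·K/W
Q' = ΔT/ΣR = (90.1 °C − 31.9 °C)/0.3139 = 185.4 W/m
From the inner boundary to the PVC/HDPE interface, ΣR_partial = 0.2181 m·K/W.
T_interface = T_in − Q'·ΣR_partial = 90.1 °C − (185.4)(0.2181) = 49.7 °C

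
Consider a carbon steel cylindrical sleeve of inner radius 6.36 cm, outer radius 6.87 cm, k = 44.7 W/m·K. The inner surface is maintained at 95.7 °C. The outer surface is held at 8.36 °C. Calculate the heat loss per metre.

Q' = 2πk·ΔT/ln(r₂/r₁) = 2π × 44.7 × 87.34 / ln(0.0687/0.0636) = 3.18×10^5 W/m

Q' = 3.18×10^5 W/m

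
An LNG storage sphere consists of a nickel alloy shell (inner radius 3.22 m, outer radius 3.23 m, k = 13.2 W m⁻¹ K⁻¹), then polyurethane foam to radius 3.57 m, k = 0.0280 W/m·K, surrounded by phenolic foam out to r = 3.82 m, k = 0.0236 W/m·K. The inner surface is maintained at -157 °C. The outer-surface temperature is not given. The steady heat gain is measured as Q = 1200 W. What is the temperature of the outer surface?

Series resistances:
  R_nickel alloy = (1/3.22 − 1/3.23)/(4πk) = 9.615×10^-4/(4π·13.2) = 5.796×10^-6 K/W
  R_polyurethane foam = (1/3.23 − 1/3.57)/(4πk) = 0.02949/(4π·0.0280) = 0.08380 K/W
  R_phenolic foam = (1/3.57 − 1/3.82)/(4πk) = 0.01833/(4π·0.0236) = 0.06181 K/W
ΣR = 0.1456 K/W
ΔT = Q·ΣR = 1200 × 0.1456 = 174.7 K
Heat flows inward, so T_out = T_in + ΔT = -157 + 174.7 = 17.7 °C

T_out = 17.7 °C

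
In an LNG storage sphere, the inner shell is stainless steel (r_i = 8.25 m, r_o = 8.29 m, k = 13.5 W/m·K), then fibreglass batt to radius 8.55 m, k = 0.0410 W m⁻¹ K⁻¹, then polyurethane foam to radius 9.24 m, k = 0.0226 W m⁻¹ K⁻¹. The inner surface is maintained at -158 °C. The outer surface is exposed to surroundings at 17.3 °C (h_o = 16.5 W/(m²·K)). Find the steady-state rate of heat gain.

Resistance network (inner→outer):
  R_stainless steel = (1/8.25 − 1/8.29)/(4πk) = 5.849×10^-4/(4π·13.5) = 3.448×10^-6 K/W
  R_fibreglass batt = (1/8.29 − 1/8.55)/(4πk) = 0.003668/(4π·0.0410) = 0.007120 K/W
  R_polyurethane foam = (1/8.55 − 1/9.24)/(4πk) = 0.008734/(4π·0.0226) = 0.03075 K/W
  R_conv,out = 1/(4πr²h) = 1/(4π·9.24²·16.5) = 5.649×10^-5 K/W
ΣR = 3.448×10^-6 + 0.007120 + 0.03075 + 5.649×10^-5 = 0.03793 K/W
Q = ΔT/ΣR = (-158 °C − 17.3 °C)/0.03793 = -4620 W
(Negative Q ⇒ heat flows inward; heat gain = 4620 W.)

Q = 4.62 kW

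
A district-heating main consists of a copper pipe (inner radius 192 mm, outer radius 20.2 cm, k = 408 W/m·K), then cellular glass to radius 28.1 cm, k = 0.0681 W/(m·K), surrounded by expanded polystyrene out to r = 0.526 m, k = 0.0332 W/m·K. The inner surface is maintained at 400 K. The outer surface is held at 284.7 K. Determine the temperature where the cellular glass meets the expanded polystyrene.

T = 376 K

Treat each layer as a resistance in series:
  R'_copper = ln(0.202/0.192)/(2πk) = 0.05077/(2π·408) = 1.981×10^-5 m·K/W
  R'_cellular glass = ln(0.281/0.202)/(2πk) = 0.3301/(2π·0.0681) = 0.7714 m·K/W
  R'_expanded polystyrene = ln(0.526/0.281)/(2πk) = 0.6269/(2π·0.0332) = 3.005 m·K/W
ΣR = 1.981×10^-5 + 0.7714 + 3.005 = 3.776 m·K/W
Q' = ΔT/ΣR = (400 K − 284.7 K)/3.776 = 30.53 W/m
From the inner boundary to the cellular glass/expanded polystyrene interface, ΣR_partial = 0.7714 m·K/W.
T_interface = T_in − Q'·ΣR_partial = 400 K − (30.53)(0.7714) = 376 K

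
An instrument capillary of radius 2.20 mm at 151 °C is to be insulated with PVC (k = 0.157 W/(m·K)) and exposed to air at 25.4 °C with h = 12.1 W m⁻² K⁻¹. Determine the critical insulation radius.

r_cr = 1.30 cm

For a cylinder, r_cr = k_ins/h = 0.157/12.1 = 0.0130 m = 1.30 cm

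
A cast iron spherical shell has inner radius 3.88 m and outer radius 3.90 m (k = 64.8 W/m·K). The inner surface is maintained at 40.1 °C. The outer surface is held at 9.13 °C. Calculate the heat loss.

Q = 19100 kW

Q = 4πk·ΔT/(1/r₁ − 1/r₂) = 4π × 64.8 × 30.97 / (1/3.88 − 1/3.90) = 1.91×10^7 W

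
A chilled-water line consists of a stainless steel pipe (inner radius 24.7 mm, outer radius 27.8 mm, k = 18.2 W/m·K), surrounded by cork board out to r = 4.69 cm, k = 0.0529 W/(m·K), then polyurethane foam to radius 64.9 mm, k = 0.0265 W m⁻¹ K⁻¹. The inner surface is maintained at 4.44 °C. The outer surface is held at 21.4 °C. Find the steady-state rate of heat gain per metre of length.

Resistance network (inner→outer):
  R'_stainless steel = ln(0.0278/0.0247)/(2πk) = 0.1182/(2π·18.2) = 0.001034 m·K/W
  R'_cork board = ln(0.0469/0.0278)/(2πk) = 0.5230/(2π·0.0529) = 1.573 m·K/W
  R'_polyurethane foam = ln(0.0649/0.0469)/(2πk) = 0.3248/(2π·0.0265) = 1.951 m·K/W
ΣR = 0.001034 + 1.573 + 1.951 = 3.525 m·K/W
Q' = ΔT/ΣR = (4.44 °C − 21.4 °C)/3.525 = -4.81 W/m
(Negative Q' ⇒ heat flows inward; heat gain = 4.81 W/m.)

Q' = 4.81 W/m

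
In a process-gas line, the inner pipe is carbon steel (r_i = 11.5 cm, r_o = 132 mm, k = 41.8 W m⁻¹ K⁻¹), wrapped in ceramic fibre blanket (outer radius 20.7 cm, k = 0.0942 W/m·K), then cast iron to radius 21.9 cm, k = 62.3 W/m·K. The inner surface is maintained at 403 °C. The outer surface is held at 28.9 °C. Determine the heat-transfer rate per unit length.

Q' = 492 W/m

Resistance network (inner→outer):
  R'_carbon steel = ln(0.132/0.115)/(2πk) = 0.1379/(2π·41.8) = 5.249×10^-4 m·K/W
  R'_ceramic fibre blanket = ln(0.207/0.132)/(2πk) = 0.4499/(2π·0.0942) = 0.7602 m·K/W
  R'_cast iron = ln(0.219/0.207)/(2πk) = 0.05635/(2π·62.3) = 1.440×10^-4 m·K/W
ΣR = 5.249×10^-4 + 0.7602 + 1.440×10^-4 = 0.7609 m·K/W
Q' = ΔT/ΣR = (403 °C − 28.9 °C)/0.7609 = 492 W/m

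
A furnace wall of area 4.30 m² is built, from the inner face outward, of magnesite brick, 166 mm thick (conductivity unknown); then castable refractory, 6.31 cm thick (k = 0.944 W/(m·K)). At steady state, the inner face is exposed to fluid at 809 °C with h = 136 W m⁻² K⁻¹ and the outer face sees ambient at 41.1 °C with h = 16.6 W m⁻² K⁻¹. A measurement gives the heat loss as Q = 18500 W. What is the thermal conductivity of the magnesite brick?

ΣR = ΔT/Q = |809 − 41.1|/18500 = 0.04151 K/W
Known resistances:
  R_conv,in = 1/(hA) = 1/(136·4.30) = 0.001710 K/W
  R_castable refractory = L/(kA) = 0.0631/(0.944·4.30) = 0.01554 K/W
  R_conv,out = 1/(hA) = 1/(16.6·4.30) = 0.01401 K/W
R_magnesite brick = ΣR − ΣR_known = 0.04151 − 0.03126 = 0.01025 K/W
L/(kA) = 0.01025 ⇒ k = 0.166/(0.01025·4.30) = 3.77 W/m·K

k = 3.77 W/m·K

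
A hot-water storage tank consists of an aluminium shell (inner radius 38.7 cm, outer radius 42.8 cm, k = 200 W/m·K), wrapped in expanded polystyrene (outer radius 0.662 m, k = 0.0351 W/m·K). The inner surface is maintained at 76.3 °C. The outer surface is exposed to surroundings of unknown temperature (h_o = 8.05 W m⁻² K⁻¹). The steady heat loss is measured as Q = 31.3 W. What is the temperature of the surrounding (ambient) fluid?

T_out = 17.0 °C

Series resistances:
  R_aluminium = (1/0.387 − 1/0.428)/(4πk) = 0.2475/(4π·200) = 9.849×10^-5 K/W
  R_expanded polystyrene = (1/0.428 − 1/0.662)/(4πk) = 0.8259/(4π·0.0351) = 1.872 K/W
  R_conv,out = 1/(4πr²h) = 1/(4π·0.662²·8.05) = 0.02256 K/W
ΣR = 1.895 K/W
ΔT = Q·ΣR = 31.3 × 1.895 = 59.31 K
Heat flows outward, so T_out = T_in − ΔT = 76.3 − 59.31 = 17.0 °C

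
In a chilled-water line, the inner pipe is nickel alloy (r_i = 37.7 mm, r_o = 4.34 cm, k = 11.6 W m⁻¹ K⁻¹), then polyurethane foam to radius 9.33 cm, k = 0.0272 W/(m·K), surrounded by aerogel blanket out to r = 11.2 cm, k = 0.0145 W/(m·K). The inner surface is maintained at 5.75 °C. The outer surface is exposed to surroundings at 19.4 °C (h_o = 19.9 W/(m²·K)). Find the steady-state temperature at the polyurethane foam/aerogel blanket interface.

T = 15.1 °C

Resistance network (inner→outer):
  R'_nickel alloy = ln(0.0434/0.0377)/(2πk) = 0.1408/(2π·11.6) = 0.001932 m·K/W
  R'_polyurethane foam = ln(0.0933/0.0434)/(2πk) = 0.7654/(2π·0.0272) = 4.478 m·K/W
  R'_aerogel blanket = ln(0.112/0.0933)/(2πk) = 0.1827/(2π·0.0145) = 2.005 m·K/W
  R'_conv,out = 1/(2πr h) = 1/(2π·0.112·19.9) = 0.07141 m·K/W
ΣR = 0.001932 + 4.478 + 2.005 + 0.07141 = 6.556 m·K/W
Q' = ΔT/ΣR = (5.75 °C − 19.4 °C)/6.556 = -2.082 W/m
From the inner boundary to the polyurethane foam/aerogel blanket interface, ΣR_partial = 4.480 m·K/W.
T_interface = T_in − Q'·ΣR_partial = 5.75 °C − (-2.082)(4.480) = 15.1 °C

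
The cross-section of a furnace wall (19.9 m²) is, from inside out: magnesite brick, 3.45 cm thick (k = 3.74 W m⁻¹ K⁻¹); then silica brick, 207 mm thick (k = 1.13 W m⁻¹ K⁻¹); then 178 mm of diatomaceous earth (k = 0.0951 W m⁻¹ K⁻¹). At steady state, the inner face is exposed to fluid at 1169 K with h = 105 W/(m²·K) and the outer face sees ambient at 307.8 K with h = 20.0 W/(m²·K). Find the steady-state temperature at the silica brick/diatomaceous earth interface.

Series thermal resistances, inner to outer:
  R_conv,in = 1/(hA) = 1/(105·19.9) = 4.786×10^-4 K/W
  R_magnesite brick = L/(kA) = 0.0345/(3.74·19.9) = 4.635×10^-4 K/W
  R_silica brick = L/(kA) = 0.207/(1.13·19.9) = 0.009205 K/W
  R_diatomaceous earth = L/(kA) = 0.178/(0.0951·19.9) = 0.09406 K/W
  R_conv,out = 1/(hA) = 1/(20.0·19.9) = 0.002513 K/W
ΣR = 4.786×10^-4 + 4.635×10^-4 + 0.009205 + 0.09406 + 0.002513 = 0.1067 K/W
Q = ΔT/ΣR = (1169 K − 307.8 K)/0.1067 = 8071 W
From the inner boundary to the silica brick/diatomaceous earth interface, ΣR_partial = 0.01015 K/W.
T_interface = T_in − Q·ΣR_partial = 1169 K − (8071)(0.01015) = 1087 K

T = 1087 K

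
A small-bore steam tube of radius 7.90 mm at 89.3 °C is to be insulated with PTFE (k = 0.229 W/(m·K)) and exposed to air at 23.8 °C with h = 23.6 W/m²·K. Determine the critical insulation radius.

For a cylinder, r_cr = k_ins/h = 0.229/23.6 = 0.00970 m = 0.970 cm

r_cr = 0.970 cm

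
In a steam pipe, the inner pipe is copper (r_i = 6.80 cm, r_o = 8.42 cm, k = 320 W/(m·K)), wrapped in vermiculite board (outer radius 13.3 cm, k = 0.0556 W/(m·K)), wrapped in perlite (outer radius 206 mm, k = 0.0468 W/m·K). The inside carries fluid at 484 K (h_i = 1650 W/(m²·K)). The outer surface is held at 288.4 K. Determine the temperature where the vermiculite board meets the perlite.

Resistance network (inner→outer):
  R'_conv,in = 1/(2πr h) = 1/(2π·0.0680·1650) = 0.001418 m·K/W
  R'_copper = ln(0.0842/0.0680)/(2πk) = 0.2137/(2π·320) = 1.063×10^-4 m·K/W
  R'_vermiculite board = ln(0.133/0.0842)/(2πk) = 0.4572/(2π·0.0556) = 1.309 m·K/W
  R'_perlite = ln(0.206/0.133)/(2πk) = 0.4375/(2π·0.0468) = 1.488 m·K/W
ΣR = 0.001418 + 1.063×10^-4 + 1.309 + 1.488 = 2.799 m·K/W
Q' = ΔT/ΣR = (484 K − 288.4 K)/2.799 = 69.88 W/m
From the inner boundary to the vermiculite board/perlite interface, ΣR_partial = 1.311 m·K/W.
T_interface = T_in − Q'·ΣR_partial = 484 K − (69.88)(1.311) = 392 K

T = 392 K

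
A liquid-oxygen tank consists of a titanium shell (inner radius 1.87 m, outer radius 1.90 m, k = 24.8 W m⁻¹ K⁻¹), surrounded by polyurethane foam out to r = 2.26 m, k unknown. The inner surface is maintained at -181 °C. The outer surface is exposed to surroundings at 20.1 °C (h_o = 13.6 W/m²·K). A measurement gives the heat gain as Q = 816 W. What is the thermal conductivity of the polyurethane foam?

ΣR = ΔT/Q = |-181 − 20.1|/816 = 0.2464 K/W
Known resistances:
  R_titanium = (1/1.87 − 1/1.90)/(4πk) = 0.008444/(4π·24.8) = 2.709×10^-5 K/W
  R_conv,out = 1/(4πr²h) = 1/(4π·2.26²·13.6) = 0.001146 K/W
R_polyurethane foam = ΣR − ΣR_known = 0.2464 − 0.001173 = 0.2452 K/W
(1/r₁−1/r₂)/(4πk) = 0.2452 ⇒ k = 0.08384/(4π·0.2452) = 0.0272 W/m·K

k = 0.0272 W/m·K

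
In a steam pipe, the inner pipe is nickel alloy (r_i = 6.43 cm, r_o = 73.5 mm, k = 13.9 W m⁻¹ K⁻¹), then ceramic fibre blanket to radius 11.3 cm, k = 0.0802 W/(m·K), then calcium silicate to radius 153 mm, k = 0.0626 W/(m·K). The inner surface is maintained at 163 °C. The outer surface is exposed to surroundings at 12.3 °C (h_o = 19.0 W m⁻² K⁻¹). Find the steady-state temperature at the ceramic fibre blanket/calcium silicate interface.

Treat each layer as a resistance in series:
  R'_nickel alloy = ln(0.0735/0.0643)/(2πk) = 0.1337/(2π·13.9) = 0.001531 m·K/W
  R'_ceramic fibre blanket = ln(0.113/0.0735)/(2πk) = 0.4301/(2π·0.0802) = 0.8535 m·K/W
  R'_calcium silicate = ln(0.153/0.113)/(2πk) = 0.3031/(2π·0.0626) = 0.7705 m·K/W
  R'_conv,out = 1/(2πr h) = 1/(2π·0.153·19.0) = 0.05475 m·K/W
ΣR = 0.001531 + 0.8535 + 0.7705 + 0.05475 = 1.680 m·K/W
Q' = ΔT/ΣR = (163 °C − 12.3 °C)/1.680 = 89.70 W/m
From the inner boundary to the ceramic fibre blanket/calcium silicate interface, ΣR_partial = 0.8550 m·K/W.
T_interface = T_in − Q'·ΣR_partial = 163 °C − (89.70)(0.8550) = 86.3 °C

T = 86.3 °C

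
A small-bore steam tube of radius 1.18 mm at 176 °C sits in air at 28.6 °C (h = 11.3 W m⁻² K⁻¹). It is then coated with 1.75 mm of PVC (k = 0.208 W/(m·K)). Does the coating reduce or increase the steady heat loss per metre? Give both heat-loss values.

increases: 12.3 → 26.8 W/m

Critical radius for a cylinder: r_cr = k/h = 0.0184 m = 1.84 cm.
Outer radius after coating: r₂ = 0.00118 + 0.00175 = 0.00293 m.
Since r₁ < r_cr and r₂ ≤ r_cr, the coating moves toward the maximum at r_cr — heat loss rises.
Bare: R = 1/(2πr₁h) = 11.94 m·K/W; Q = 147.4/11.94 = 12.3 W/m.
Coated: R = R_cond + R_conv = 5.503 m·K/W; Q = 147.4/5.503 = 26.8 W/m.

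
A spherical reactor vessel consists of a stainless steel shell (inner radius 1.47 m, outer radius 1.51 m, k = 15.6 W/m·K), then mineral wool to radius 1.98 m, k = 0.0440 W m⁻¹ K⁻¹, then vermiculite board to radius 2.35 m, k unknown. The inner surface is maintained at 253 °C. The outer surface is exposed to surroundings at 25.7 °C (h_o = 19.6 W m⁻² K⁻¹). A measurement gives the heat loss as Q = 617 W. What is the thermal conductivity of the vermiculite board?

ΣR = ΔT/Q = |253 − 25.7|/617 = 0.3684 K/W
Known resistances:
  R_stainless steel = (1/1.47 − 1/1.51)/(4πk) = 0.01802/(4π·15.6) = 9.192×10^-5 K/W
  R_mineral wool = (1/1.51 − 1/1.98)/(4πk) = 0.1572/(4π·0.0440) = 0.2843 K/W
  R_conv,out = 1/(4πr²h) = 1/(4π·2.35²·19.6) = 7.352×10^-4 K/W
R_vermiculite board = ΣR − ΣR_known = 0.3684 − 0.2851 = 0.08330 K/W
(1/r₁−1/r₂)/(4πk) = 0.08330 ⇒ k = 0.07952/(4π·0.08330) = 0.0760 W/m·K

k = 0.0760 W/m·K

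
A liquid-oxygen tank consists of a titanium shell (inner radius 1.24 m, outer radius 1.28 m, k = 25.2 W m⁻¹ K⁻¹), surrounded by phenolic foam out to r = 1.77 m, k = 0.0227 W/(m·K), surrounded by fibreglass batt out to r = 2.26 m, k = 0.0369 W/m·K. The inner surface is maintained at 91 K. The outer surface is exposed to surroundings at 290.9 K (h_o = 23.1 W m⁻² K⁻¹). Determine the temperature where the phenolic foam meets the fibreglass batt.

T = 239.2 K

Series thermal resistances, inner to outer:
  R_titanium = (1/1.24 − 1/1.28)/(4πk) = 0.02520/(4π·25.2) = 7.958×10^-5 K/W
  R_phenolic foam = (1/1.28 − 1/1.77)/(4πk) = 0.2163/(4π·0.0227) = 0.7582 K/W
  R_fibreglass batt = (1/1.77 − 1/2.26)/(4πk) = 0.1225/(4π·0.0369) = 0.2642 K/W
  R_conv,out = 1/(4πr²h) = 1/(4π·2.26²·23.1) = 6.745×10^-4 K/W
ΣR = 7.958×10^-5 + 0.7582 + 0.2642 + 6.745×10^-4 = 1.023 K/W
Q = ΔT/ΣR = (91 K − 290.9 K)/1.023 = -195.4 W
From the inner boundary to the phenolic foam/fibreglass batt interface, ΣR_partial = 0.7583 K/W.
T_interface = T_in − Q·ΣR_partial = 91 K − (-195.4)(0.7583) = 239.2 K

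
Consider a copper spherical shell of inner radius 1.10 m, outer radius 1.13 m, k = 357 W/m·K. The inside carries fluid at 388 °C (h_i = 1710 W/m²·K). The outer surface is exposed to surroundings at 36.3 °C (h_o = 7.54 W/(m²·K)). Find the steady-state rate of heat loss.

Resistance network (inner→outer):
  R_conv,in = 1/(4πr²h) = 1/(4π·1.10²·1710) = 3.846×10^-5 K/W
  R_copper = (1/1.10 − 1/1.13)/(4πk) = 0.02414/(4π·357) = 5.380×10^-6 K/W
  R_conv,out = 1/(4πr²h) = 1/(4π·1.13²·7.54) = 0.008265 K/W
ΣR = 3.846×10^-5 + 5.380×10^-6 + 0.008265 = 0.008309 K/W
Q = ΔT/ΣR = (388 °C − 36.3 °C)/0.008309 = 42300 W

Q = 42.3 kW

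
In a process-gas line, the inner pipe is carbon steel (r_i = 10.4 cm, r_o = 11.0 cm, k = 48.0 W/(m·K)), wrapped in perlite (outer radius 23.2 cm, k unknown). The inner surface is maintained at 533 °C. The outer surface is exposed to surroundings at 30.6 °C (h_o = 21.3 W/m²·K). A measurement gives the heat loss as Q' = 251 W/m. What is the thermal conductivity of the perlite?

k = 0.0603 W/m·K

ΣR = ΔT/Q' = |533 − 30.6|/251 = 2.002 m·K/W
Known resistances:
  R'_carbon steel = ln(0.110/0.104)/(2πk) = 0.05609/(2π·48.0) = 1.860×10^-4 m·K/W
  R'_conv,out = 1/(2πr h) = 1/(2π·0.232·21.3) = 0.03221 m·K/W
R_perlite = ΣR − ΣR_known = 2.002 − 0.03240 = 1.970 m·K/W
ln(r₂/r₁)/(2πk) = 1.970 ⇒ k = 0.7463/(2π·1.970) = 0.0603 W/m·K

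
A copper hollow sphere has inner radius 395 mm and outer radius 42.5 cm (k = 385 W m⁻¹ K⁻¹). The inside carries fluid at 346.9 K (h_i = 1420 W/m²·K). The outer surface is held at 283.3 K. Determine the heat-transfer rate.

Q = 161 kW

Series thermal resistances, inner to outer:
  R_conv,in = 1/(4πr²h) = 1/(4π·0.395²·1420) = 3.592×10^-4 K/W
  R_copper = (1/0.395 − 1/0.425)/(4πk) = 0.1787/(4π·385) = 3.694×10^-5 K/W
ΣR = 3.592×10^-4 + 3.694×10^-5 = 3.961×10^-4 K/W
Q = ΔT/ΣR = (346.9 K − 283.3 K)/3.961×10^-4 = 1.61×10^5 W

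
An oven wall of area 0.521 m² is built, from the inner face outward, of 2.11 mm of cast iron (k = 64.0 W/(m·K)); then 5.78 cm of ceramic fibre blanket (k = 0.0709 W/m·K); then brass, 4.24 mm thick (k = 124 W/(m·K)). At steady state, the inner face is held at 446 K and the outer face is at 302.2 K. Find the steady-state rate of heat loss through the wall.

Treat each layer as a resistance in series:
  R_cast iron = L/(kA) = 0.00211/(64.0·0.521) = 6.328×10^-5 K/W
  R_ceramic fibre blanket = L/(kA) = 0.0578/(0.0709·0.521) = 1.565 K/W
  R_brass = L/(kA) = 0.00424/(124·0.521) = 6.563×10^-5 K/W
ΣR = 6.328×10^-5 + 1.565 + 6.563×10^-5 = 1.565 K/W
Q = ΔT/ΣR = (446 K − 302.2 K)/1.565 = 91.9 W

Q = 91.9 W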